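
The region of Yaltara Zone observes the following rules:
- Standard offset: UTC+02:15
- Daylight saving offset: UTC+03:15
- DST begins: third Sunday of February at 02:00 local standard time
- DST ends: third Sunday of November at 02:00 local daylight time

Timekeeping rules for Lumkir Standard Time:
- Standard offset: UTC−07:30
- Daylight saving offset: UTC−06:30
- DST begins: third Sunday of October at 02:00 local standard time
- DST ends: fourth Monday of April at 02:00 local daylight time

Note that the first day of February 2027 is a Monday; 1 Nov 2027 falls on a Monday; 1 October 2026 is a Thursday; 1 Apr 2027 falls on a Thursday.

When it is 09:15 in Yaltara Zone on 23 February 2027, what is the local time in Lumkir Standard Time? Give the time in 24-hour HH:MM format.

1 February 2027 is a Monday, so the first Sunday is February 7 and the third is February 21.
1 November 2027 is a Monday, so the first Sunday is November 7 and the third is November 21.
23 February 2027 falls between 21 February and 21 November, so daylight saving is in effect and Yaltara Zone is at UTC+03:15.
09:15 Yaltara Zone − 3h15m = 06:00 UTC.
1 October 2026 is a Thursday, so the first Sunday is October 4 and the third is October 18.
1 April 2027 is a Thursday, so the first Monday is April 5 and the fourth is April 26.
At the standard offset (UTC−07:30), 06:00 UTC − 7h30m = 22:30 Lumkir Standard Time standard time (rolling into the previous day, 22 February 2027).
Daylight saving runs 18 October 2026 – 26 April 2027; the standard-time date in Lumkir Standard Time, 22 February 2027, is inside that window, so Lumkir Standard Time is at UTC−06:30.
06:00 UTC − 6h30m = 23:30 Lumkir Standard Time (rolling into the previous day, 22 February 2027).

23:30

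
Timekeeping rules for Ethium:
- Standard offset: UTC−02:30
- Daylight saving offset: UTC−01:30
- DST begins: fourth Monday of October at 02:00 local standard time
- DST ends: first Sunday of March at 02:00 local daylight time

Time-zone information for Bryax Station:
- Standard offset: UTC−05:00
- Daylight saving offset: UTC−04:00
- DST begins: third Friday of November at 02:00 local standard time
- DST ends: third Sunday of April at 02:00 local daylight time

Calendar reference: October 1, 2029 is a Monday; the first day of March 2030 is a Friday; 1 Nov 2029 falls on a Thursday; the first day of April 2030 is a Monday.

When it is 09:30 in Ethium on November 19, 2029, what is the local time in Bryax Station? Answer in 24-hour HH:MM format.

07:00

1 October 2029 is a Monday, so the first Monday is October 1 and the fourth is October 22.
1 March 2030 is a Friday, so the first Sunday is March 3.
Daylight saving runs 22 October 2029 – 3 March 2030; November 19, 2029 is inside that window, so Ethium is at UTC−01:30.
09:30 Ethium + 1h30m = 11:00 UTC.
1 November 2029 is a Thursday, so the first Friday is November 2 and the third is November 16.
1 April 2030 is a Monday, so the first Sunday is April 7 and the third is April 21.
At the standard offset (UTC−05:00), 11:00 UTC − 5h = 06:00 Bryax Station standard time.
The standard-time date in Bryax Station, November 19, 2029, lies within the daylight-saving period (16 November 2029 – 21 April 2030), so Bryax Station is on daylight time, UTC−04:00.
11:00 UTC − 4h = 07:00 Bryax Station.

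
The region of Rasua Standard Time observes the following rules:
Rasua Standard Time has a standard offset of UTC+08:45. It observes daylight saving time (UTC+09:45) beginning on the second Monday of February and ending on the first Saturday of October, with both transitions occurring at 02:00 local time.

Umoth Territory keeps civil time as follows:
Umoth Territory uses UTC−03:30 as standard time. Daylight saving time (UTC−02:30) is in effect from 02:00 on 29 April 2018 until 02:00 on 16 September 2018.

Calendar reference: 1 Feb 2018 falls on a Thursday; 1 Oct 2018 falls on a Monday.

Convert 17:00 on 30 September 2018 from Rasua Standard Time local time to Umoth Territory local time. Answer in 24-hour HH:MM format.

1 February 2018 is a Thursday, so the first Monday is February 5 and the second is February 12.
1 October 2018 is a Monday, so the first Saturday is October 6.
Daylight saving runs 12 February – 6 October; 30 September 2018 is inside that window, so Rasua Standard Time is at UTC+09:45.
17:00 Rasua Standard Time − 9h45m = 07:15 UTC.
At the standard offset (UTC−03:30), 07:15 UTC − 3h30m = 03:45 Umoth Territory standard time.
The standard-time date in Umoth Territory, 30 September 2018, is outside the daylight-saving period (29 April – 16 September), so Umoth Territory is on standard time, UTC−03:30.
07:15 UTC − 3h30m = 03:45 Umoth Territory.

03:45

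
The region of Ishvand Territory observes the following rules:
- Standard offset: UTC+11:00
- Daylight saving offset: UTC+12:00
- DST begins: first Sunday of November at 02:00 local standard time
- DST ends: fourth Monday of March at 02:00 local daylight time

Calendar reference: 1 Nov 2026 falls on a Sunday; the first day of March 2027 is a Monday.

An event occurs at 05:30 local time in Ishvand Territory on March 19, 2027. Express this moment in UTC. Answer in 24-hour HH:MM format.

17:30

1 November 2026 is a Sunday, so the first Sunday is November 1.
1 March 2027 is a Monday, so the first Monday is March 1 and the fourth is March 22.
Daylight saving runs 1 November 2026 – 22 March 2027; March 19, 2027 is inside that window, so Ishvand Territory is at UTC+12:00.
05:30 local − 12h = 17:30 UTC (rolling into the previous day, 18 March 2027).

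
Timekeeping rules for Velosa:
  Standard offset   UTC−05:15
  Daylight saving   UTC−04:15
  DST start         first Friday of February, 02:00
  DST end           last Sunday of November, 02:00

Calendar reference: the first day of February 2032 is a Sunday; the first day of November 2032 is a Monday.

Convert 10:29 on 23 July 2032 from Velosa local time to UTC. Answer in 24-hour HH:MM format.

14:44

1 February 2032 is a Sunday, so the first Friday is February 6.
1 November 2032 is a Monday, so Sundays fall on 7, 14, 21, 28; the last is November 28.
23 July 2032 falls between 6 February and 28 November, so daylight saving is in effect and Velosa is at UTC−04:15.
10:29 local + 4h15m = 14:44 UTC.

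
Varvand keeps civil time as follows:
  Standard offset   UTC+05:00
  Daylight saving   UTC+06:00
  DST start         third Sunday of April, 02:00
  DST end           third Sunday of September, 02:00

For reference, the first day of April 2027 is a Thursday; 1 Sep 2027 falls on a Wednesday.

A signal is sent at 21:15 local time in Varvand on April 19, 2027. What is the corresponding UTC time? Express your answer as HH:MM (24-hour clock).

15:15

1 April 2027 is a Thursday, so the first Sunday is April 4 and the third is April 18.
1 September 2027 is a Wednesday, so the first Sunday is September 5 and the third is September 19.
April 19, 2027 falls between 18 April and 19 September, so daylight saving is in effect and Varvand is at UTC+06:00.
21:15 local − 6h = 15:15 UTC.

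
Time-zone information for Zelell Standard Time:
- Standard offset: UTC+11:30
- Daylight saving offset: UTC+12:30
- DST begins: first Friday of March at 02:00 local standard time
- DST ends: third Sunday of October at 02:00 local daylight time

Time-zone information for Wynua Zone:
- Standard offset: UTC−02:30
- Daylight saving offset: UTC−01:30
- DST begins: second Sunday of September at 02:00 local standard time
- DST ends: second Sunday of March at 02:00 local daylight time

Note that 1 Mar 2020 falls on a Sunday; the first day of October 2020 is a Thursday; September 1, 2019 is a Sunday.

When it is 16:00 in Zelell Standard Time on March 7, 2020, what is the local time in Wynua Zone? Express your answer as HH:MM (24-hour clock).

02:00

1 March 2020 is a Sunday, so the first Friday is March 6.
1 October 2020 is a Thursday, so the first Sunday is October 4 and the third is October 18.
March 7, 2020 falls between 6 March and 18 October, so daylight saving is in effect and Zelell Standard Time is at UTC+12:30.
16:00 Zelell Standard Time − 12h30m = 03:30 UTC.
1 September 2019 is a Sunday, so the first Sunday is September 1 and the second is September 8.
1 March 2020 is a Sunday, so the first Sunday is March 1 and the second is March 8.
At the standard offset (UTC−02:30), 03:30 UTC − 2h30m = 01:00 Wynua Zone standard time.
The standard-time date in Wynua Zone, March 7, 2020, falls between 8 September 2019 and 8 March 2020, so daylight saving is in effect and Wynua Zone is at UTC−01:30.
03:30 UTC − 1h30m = 02:00 Wynua Zone.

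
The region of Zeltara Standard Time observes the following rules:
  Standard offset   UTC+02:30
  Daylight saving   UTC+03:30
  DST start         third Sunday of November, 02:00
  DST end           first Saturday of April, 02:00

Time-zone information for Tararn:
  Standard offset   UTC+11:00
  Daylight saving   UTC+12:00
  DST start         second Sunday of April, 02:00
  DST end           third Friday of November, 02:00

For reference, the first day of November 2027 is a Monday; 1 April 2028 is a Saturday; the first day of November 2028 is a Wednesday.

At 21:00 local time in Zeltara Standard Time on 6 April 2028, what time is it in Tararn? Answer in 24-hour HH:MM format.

1 November 2027 is a Monday, so the first Sunday is November 7 and the third is November 21.
1 April 2028 is a Saturday, so the first Saturday is April 1.
6 April 2028 is outside the daylight-saving period (21 November 2027 – 1 April 2028), so Zeltara Standard Time is on standard time, UTC+02:30.
21:00 Zeltara Standard Time − 2h30m = 18:30 UTC.
1 April 2028 is a Saturday, so the first Sunday is April 2 and the second is April 9.
1 November 2028 is a Wednesday, so the first Friday is November 3 and the third is November 17.
At the standard offset (UTC+11:00), 18:30 UTC + 11h = 05:30 Tararn standard time (rolling into the next day, 7 April 2028).
The standard-time date in Tararn, 7 April 2028, is outside the daylight-saving period (9 April – 17 November), so Tararn is on standard time, UTC+11:00.
18:30 UTC + 11h = 05:30 Tararn (rolling into the next day, 7 April 2028).

05:30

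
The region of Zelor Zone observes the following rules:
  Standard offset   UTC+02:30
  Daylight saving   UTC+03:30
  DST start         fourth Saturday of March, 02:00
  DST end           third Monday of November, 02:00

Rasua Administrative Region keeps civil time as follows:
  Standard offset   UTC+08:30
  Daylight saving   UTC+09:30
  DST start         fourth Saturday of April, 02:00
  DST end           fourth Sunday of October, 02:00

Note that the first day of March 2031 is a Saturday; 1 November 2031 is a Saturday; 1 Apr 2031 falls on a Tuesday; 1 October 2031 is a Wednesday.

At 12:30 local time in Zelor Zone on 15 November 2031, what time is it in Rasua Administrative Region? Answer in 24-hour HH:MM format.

17:30

1 March 2031 is a Saturday, so the first Saturday is March 1 and the fourth is March 22.
1 November 2031 is a Saturday, so the first Monday is November 3 and the third is November 17.
15 November 2031 lies within the daylight-saving period (22 March – 17 November), so Zelor Zone is on daylight time, UTC+03:30.
12:30 Zelor Zone − 3h30m = 09:00 UTC.
1 April 2031 is a Tuesday, so the first Saturday is April 5 and the fourth is April 26.
1 October 2031 is a Wednesday, so the first Sunday is October 5 and the fourth is October 26.
At the standard offset (UTC+08:30), 09:00 UTC + 8h30m = 17:30 Rasua Administrative Region standard time.
The standard-time date in Rasua Administrative Region, 15 November 2031, does not fall between 26 April and 26 October, so daylight saving is not in effect and Rasua Administrative Region is at UTC+08:30.
09:00 UTC + 8h30m = 17:30 Rasua Administrative Region.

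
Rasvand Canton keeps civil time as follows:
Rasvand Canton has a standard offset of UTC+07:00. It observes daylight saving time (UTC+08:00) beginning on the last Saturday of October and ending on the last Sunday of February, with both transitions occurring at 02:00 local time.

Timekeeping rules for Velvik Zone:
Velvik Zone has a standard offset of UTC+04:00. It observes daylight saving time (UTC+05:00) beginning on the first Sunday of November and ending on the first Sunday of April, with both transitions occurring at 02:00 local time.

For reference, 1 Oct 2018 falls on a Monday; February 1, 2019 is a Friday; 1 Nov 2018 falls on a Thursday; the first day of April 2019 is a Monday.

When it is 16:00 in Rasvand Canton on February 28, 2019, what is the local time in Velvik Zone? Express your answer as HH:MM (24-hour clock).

14:00

1 October 2018 is a Monday, so Saturdays fall on 6, 13, 20, 27; the last is October 27.
1 February 2019 is a Friday, so Sundays fall on 3, 10, 17, 24; the last is February 24.
February 28, 2019 is outside the daylight-saving period (27 October 2018 – 24 February 2019), so Rasvand Canton is on standard time, UTC+07:00.
16:00 Rasvand Canton − 7h = 09:00 UTC.
1 November 2018 is a Thursday, so the first Sunday is November 4.
1 April 2019 is a Monday, so the first Sunday is April 7.
At the standard offset (UTC+04:00), 09:00 UTC + 4h = 13:00 Velvik Zone standard time.
Daylight saving runs 4 November 2018 – 7 April 2019; the standard-time date in Velvik Zone, February 28, 2019, is inside that window, so Velvik Zone is at UTC+05:00.
09:00 UTC + 5h = 14:00 Velvik Zone.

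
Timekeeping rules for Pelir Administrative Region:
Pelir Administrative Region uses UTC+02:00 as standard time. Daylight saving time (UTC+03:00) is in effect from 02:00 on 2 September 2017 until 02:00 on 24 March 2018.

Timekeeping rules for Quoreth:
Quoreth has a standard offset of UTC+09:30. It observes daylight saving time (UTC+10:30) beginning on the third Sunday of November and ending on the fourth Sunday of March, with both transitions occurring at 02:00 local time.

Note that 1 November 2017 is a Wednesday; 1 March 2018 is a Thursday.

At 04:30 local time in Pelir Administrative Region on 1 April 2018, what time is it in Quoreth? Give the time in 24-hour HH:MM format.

12:00

1 April 2018 does not fall between 2 September 2017 and 24 March 2018, so daylight saving is not in effect and Pelir Administrative Region is at UTC+02:00.
04:30 Pelir Administrative Region − 2h = 02:30 UTC.
1 November 2017 is a Wednesday, so the first Sunday is November 5 and the third is November 19.
1 March 2018 is a Thursday, so the first Sunday is March 4 and the fourth is March 25.
At the standard offset (UTC+09:30), 02:30 UTC + 9h30m = 12:00 Quoreth standard time.
The standard-time date in Quoreth, 1 April 2018, does not fall between 19 November 2017 and 25 March 2018, so daylight saving is not in effect and Quoreth is at UTC+09:30.
02:30 UTC + 9h30m = 12:00 Quoreth.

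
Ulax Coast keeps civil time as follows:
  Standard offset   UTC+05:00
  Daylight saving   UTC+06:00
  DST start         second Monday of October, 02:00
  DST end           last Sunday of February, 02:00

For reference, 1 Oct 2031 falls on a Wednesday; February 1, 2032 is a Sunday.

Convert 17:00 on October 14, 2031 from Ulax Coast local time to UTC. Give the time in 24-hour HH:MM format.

1 October 2031 is a Wednesday, so the first Monday is October 6 and the second is October 13.
1 February 2032 is a Sunday, so Sundays fall on 1, 8, 15, 22, 29; the last is February 29.
October 14, 2031 lies within the daylight-saving period (13 October 2031 – 29 February 2032), so Ulax Coast is on daylight time, UTC+06:00.
17:00 local − 6h = 11:00 UTC.

11:00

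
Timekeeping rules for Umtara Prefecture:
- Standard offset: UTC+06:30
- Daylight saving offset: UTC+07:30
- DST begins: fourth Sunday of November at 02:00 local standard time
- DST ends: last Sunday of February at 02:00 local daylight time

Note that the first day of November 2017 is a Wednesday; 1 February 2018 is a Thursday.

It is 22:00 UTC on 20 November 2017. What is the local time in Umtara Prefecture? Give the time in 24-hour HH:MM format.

04:30

1 November 2017 is a Wednesday, so the first Sunday is November 5 and the fourth is November 26.
1 February 2018 is a Thursday, so Sundays fall on 4, 11, 18, 25; the last is February 25.
At the standard offset (UTC+06:30), 22:00 UTC + 6h30m = 04:30 Umtara Prefecture standard time (rolling into the next day, 21 November 2017).
Daylight saving runs 26 November 2017 – 25 February 2018; the standard-time date in Umtara Prefecture, 21 November 2017, is outside that window, so Umtara Prefecture is on standard time at UTC+06:30.
22:00 UTC + 6h30m = 04:30 local (rolling into the next day, 21 November 2017).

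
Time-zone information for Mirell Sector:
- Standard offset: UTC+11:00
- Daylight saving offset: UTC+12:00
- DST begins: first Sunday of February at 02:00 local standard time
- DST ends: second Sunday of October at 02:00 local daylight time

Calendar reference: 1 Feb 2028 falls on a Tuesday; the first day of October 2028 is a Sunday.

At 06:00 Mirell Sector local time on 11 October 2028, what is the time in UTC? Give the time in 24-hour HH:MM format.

1 February 2028 is a Tuesday, so the first Sunday is February 6.
1 October 2028 is a Sunday, so the first Sunday is October 1 and the second is October 8.
11 October 2028 is outside the daylight-saving period (6 February – 8 October), so Mirell Sector is on standard time, UTC+11:00.
06:00 local − 11h = 19:00 UTC (rolling into the previous day, 10 October 2028).

19:00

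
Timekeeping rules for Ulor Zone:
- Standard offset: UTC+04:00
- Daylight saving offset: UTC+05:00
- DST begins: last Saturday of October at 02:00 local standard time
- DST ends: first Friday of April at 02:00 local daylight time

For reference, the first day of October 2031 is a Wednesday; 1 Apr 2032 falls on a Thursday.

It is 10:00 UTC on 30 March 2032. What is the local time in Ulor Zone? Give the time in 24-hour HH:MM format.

15:00

1 October 2031 is a Wednesday, so Saturdays fall on 4, 11, 18, 25; the last is October 25.
1 April 2032 is a Thursday, so the first Friday is April 2.
At the standard offset (UTC+04:00), 10:00 UTC + 4h = 14:00 Ulor Zone standard time.
The standard-time date in Ulor Zone, 30 March 2032, falls between 25 October 2031 and 2 April 2032, so daylight saving is in effect and Ulor Zone is at UTC+05:00.
10:00 UTC + 5h = 15:00 local.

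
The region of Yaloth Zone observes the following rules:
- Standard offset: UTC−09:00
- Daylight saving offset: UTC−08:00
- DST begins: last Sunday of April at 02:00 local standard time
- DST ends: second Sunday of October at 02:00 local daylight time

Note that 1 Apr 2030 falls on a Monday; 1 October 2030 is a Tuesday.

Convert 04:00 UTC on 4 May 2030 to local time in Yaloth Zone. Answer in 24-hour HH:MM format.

20:00

1 April 2030 is a Monday, so Sundays fall on 7, 14, 21, 28; the last is April 28.
1 October 2030 is a Tuesday, so the first Sunday is October 6 and the second is October 13.
At the standard offset (UTC−09:00), 04:00 UTC − 9h = 19:00 Yaloth Zone standard time (rolling into the previous day, 3 May 2030).
The standard-time date in Yaloth Zone, 3 May 2030, falls between 28 April and 13 October, so daylight saving is in effect and Yaloth Zone is at UTC−08:00.
04:00 UTC − 8h = 20:00 local (rolling into the previous day, 3 May 2030).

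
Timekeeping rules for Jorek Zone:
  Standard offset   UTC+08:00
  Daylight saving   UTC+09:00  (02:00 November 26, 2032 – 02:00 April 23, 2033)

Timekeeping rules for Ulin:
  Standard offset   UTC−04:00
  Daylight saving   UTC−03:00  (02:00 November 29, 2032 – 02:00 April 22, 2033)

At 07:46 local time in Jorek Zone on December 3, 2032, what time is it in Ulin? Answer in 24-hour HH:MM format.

December 3, 2032 falls between 26 November 2032 and 23 April 2033, so daylight saving is in effect and Jorek Zone is at UTC+09:00.
07:46 Jorek Zone − 9h = 22:46 UTC (rolling into the previous day, 2 December 2032).
At the standard offset (UTC−04:00), 22:46 UTC − 4h = 18:46 Ulin standard time.
The standard-time date in Ulin, December 2, 2032, lies within the daylight-saving period (29 November 2032 – 22 April 2033), so Ulin is on daylight time, UTC−03:00.
22:46 UTC − 3h = 19:46 Ulin.

19:46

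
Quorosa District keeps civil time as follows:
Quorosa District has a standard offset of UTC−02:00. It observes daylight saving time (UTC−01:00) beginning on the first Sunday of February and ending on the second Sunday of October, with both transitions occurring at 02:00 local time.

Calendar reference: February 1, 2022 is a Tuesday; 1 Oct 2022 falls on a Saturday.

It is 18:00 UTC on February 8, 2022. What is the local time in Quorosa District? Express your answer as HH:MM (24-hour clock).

17:00

1 February 2022 is a Tuesday, so the first Sunday is February 6.
1 October 2022 is a Saturday, so the first Sunday is October 2 and the second is October 9.
At the standard offset (UTC−02:00), 18:00 UTC − 2h = 16:00 Quorosa District standard time.
Daylight saving runs 6 February – 9 October; the standard-time date in Quorosa District, February 8, 2022, is inside that window, so Quorosa District is at UTC−01:00.
18:00 UTC − 1h = 17:00 local.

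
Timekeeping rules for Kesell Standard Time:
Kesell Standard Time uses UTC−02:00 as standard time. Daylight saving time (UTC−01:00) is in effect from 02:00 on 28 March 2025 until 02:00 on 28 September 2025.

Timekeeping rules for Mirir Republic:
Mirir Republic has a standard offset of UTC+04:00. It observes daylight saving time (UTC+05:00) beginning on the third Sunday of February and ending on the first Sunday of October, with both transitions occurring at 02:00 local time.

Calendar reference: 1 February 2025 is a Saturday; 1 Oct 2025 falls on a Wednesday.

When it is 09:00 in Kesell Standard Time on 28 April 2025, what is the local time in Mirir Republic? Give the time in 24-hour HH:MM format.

28 April 2025 lies within the daylight-saving period (28 March – 28 September), so Kesell Standard Time is on daylight time, UTC−01:00.
09:00 Kesell Standard Time + 1h = 10:00 UTC.
1 February 2025 is a Saturday, so the first Sunday is February 2 and the third is February 16.
1 October 2025 is a Wednesday, so the first Sunday is October 5.
At the standard offset (UTC+04:00), 10:00 UTC + 4h = 14:00 Mirir Republic standard time.
Daylight saving runs 16 February – 5 October; the standard-time date in Mirir Republic, 28 April 2025, is inside that window, so Mirir Republic is at UTC+05:00.
10:00 UTC + 5h = 15:00 Mirir Republic.

15:00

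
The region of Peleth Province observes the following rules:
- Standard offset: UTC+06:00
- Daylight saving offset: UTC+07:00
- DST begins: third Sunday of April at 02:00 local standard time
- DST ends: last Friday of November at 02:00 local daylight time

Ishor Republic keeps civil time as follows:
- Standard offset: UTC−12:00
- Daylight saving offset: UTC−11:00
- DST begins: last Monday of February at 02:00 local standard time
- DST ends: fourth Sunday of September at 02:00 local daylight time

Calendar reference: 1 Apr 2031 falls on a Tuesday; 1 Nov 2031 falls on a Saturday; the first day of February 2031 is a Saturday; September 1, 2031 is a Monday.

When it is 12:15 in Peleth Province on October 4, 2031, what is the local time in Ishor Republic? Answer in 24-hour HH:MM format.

17:15

1 April 2031 is a Tuesday, so the first Sunday is April 6 and the third is April 20.
1 November 2031 is a Saturday, so Fridays fall on 7, 14, 21, 28; the last is November 28.
October 4, 2031 lies within the daylight-saving period (20 April – 28 November), so Peleth Province is on daylight time, UTC+07:00.
12:15 Peleth Province − 7h = 05:15 UTC.
1 February 2031 is a Saturday, so Mondays fall on 3, 10, 17, 24; the last is February 24.
1 September 2031 is a Monday, so the first Sunday is September 7 and the fourth is September 28.
At the standard offset (UTC−12:00), 05:15 UTC − 12h = 17:15 Ishor Republic standard time (rolling into the previous day, 3 October 2031).
Daylight saving runs 24 February – 28 September; the standard-time date in Ishor Republic, October 3, 2031, is outside that window, so Ishor Republic is on standard time at UTC−12:00.
05:15 UTC − 12h = 17:15 Ishor Republic (rolling into the previous day, 3 October 2031).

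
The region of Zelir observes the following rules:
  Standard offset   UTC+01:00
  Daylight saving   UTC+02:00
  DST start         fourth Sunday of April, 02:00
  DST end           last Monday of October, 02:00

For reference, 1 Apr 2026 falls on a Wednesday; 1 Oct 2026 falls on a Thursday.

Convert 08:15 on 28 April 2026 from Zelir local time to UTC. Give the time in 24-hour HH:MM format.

06:15

1 April 2026 is a Wednesday, so the first Sunday is April 5 and the fourth is April 26.
1 October 2026 is a Thursday, so Mondays fall on 5, 12, 19, 26; the last is October 26.
28 April 2026 falls between 26 April and 26 October, so daylight saving is in effect and Zelir is at UTC+02:00.
08:15 local − 2h = 06:15 UTC.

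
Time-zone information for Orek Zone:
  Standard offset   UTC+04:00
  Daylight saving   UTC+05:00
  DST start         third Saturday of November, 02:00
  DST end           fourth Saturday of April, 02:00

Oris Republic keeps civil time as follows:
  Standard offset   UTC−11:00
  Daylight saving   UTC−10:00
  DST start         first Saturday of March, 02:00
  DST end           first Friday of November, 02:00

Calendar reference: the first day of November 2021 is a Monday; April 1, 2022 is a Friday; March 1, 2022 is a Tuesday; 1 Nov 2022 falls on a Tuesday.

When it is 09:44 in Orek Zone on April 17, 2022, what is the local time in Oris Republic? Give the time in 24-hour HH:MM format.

1 November 2021 is a Monday, so the first Saturday is November 6 and the third is November 20.
1 April 2022 is a Friday, so the first Saturday is April 2 and the fourth is April 23.
April 17, 2022 lies within the daylight-saving period (20 November 2021 – 23 April 2022), so Orek Zone is on daylight time, UTC+05:00.
09:44 Orek Zone − 5h = 04:44 UTC.
1 March 2022 is a Tuesday, so the first Saturday is March 5.
1 November 2022 is a Tuesday, so the first Friday is November 4.
At the standard offset (UTC−11:00), 04:44 UTC − 11h = 17:44 Oris Republic standard time (rolling into the previous day, 16 April 2022).
The standard-time date in Oris Republic, April 16, 2022, lies within the daylight-saving period (5 March – 4 November), so Oris Republic is on daylight time, UTC−10:00.
04:44 UTC − 10h = 18:44 Oris Republic (rolling into the previous day, 16 April 2022).

18:44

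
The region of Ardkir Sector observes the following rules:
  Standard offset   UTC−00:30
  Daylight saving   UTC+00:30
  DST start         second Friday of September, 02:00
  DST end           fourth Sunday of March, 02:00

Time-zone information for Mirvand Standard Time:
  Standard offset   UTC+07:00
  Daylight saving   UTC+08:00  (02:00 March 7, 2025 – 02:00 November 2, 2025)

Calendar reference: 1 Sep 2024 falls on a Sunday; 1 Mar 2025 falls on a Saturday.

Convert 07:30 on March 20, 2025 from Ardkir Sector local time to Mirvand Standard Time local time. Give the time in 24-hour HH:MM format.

15:00

1 September 2024 is a Sunday, so the first Friday is September 6 and the second is September 13.
1 March 2025 is a Saturday, so the first Sunday is March 2 and the fourth is March 23.
Daylight saving runs 13 September 2024 – 23 March 2025; March 20, 2025 is inside that window, so Ardkir Sector is at UTC+00:30.
07:30 Ardkir Sector − 0h30m = 07:00 UTC.
At the standard offset (UTC+07:00), 07:00 UTC + 7h = 14:00 Mirvand Standard Time standard time.
The standard-time date in Mirvand Standard Time, March 20, 2025, falls between 7 March and 2 November, so daylight saving is in effect and Mirvand Standard Time is at UTC+08:00.
07:00 UTC + 8h = 15:00 Mirvand Standard Time.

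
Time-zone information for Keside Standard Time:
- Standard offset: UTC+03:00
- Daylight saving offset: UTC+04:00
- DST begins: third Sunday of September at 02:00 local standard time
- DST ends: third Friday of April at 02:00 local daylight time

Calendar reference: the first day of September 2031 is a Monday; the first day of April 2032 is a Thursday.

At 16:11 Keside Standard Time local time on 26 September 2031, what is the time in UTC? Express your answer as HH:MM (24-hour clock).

1 September 2031 is a Monday, so the first Sunday is September 7 and the third is September 21.
1 April 2032 is a Thursday, so the first Friday is April 2 and the third is April 16.
26 September 2031 falls between 21 September 2031 and 16 April 2032, so daylight saving is in effect and Keside Standard Time is at UTC+04:00.
16:11 local − 4h = 12:11 UTC.

12:11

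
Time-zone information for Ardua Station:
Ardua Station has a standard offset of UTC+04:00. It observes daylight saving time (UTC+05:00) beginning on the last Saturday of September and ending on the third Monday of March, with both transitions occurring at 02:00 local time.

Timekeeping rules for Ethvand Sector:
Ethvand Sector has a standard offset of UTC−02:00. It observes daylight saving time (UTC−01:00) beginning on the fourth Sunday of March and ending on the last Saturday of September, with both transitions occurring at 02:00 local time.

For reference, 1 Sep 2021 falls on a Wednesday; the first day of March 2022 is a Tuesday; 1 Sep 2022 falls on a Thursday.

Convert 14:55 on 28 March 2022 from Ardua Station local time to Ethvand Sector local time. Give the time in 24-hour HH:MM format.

09:55

1 September 2021 is a Wednesday, so Saturdays fall on 4, 11, 18, 25; the last is September 25.
1 March 2022 is a Tuesday, so the first Monday is March 7 and the third is March 21.
Daylight saving runs 25 September 2021 – 21 March 2022; 28 March 2022 is outside that window, so Ardua Station is on standard time at UTC+04:00.
14:55 Ardua Station − 4h = 10:55 UTC.
1 March 2022 is a Tuesday, so the first Sunday is March 6 and the fourth is March 27.
1 September 2022 is a Thursday, so Saturdays fall on 3, 10, 17, 24; the last is September 24.
At the standard offset (UTC−02:00), 10:55 UTC − 2h = 08:55 Ethvand Sector standard time.
The standard-time date in Ethvand Sector, 28 March 2022, falls between 27 March and 24 September, so daylight saving is in effect and Ethvand Sector is at UTC−01:00.
10:55 UTC − 1h = 09:55 Ethvand Sector.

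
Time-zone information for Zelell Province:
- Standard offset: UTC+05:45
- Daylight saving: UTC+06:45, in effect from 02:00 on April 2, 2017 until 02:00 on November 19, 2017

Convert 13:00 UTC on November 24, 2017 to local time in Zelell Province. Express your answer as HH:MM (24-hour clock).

At the standard offset (UTC+05:45), 13:00 UTC + 5h45m = 18:45 Zelell Province standard time.
The standard-time date in Zelell Province, November 24, 2017, is outside the daylight-saving period (2 April – 19 November), so Zelell Province is on standard time, UTC+05:45.
13:00 UTC + 5h45m = 18:45 local.

18:45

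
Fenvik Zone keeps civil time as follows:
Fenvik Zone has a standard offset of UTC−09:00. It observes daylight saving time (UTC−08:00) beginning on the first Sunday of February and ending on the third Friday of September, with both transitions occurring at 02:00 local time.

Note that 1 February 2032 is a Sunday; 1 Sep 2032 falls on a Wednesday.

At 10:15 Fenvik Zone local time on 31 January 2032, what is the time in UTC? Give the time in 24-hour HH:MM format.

1 February 2032 is a Sunday, so the first Sunday is February 1.
1 September 2032 is a Wednesday, so the first Friday is September 3 and the third is September 17.
Daylight saving runs 1 February – 17 September; 31 January 2032 is outside that window, so Fenvik Zone is on standard time at UTC−09:00.
10:15 local + 9h = 19:15 UTC.

19:15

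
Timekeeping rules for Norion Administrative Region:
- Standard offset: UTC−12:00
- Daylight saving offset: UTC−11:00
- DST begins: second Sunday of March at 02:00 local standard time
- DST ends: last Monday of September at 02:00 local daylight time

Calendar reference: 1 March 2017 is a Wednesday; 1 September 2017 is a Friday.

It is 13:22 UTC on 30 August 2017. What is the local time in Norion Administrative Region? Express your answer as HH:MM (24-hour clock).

1 March 2017 is a Wednesday, so the first Sunday is March 5 and the second is March 12.
1 September 2017 is a Friday, so Mondays fall on 4, 11, 18, 25; the last is September 25.
At the standard offset (UTC−12:00), 13:22 UTC − 12h = 01:22 Norion Administrative Region standard time.
The standard-time date in Norion Administrative Region, 30 August 2017, lies within the daylight-saving period (12 March – 25 September), so Norion Administrative Region is on daylight time, UTC−11:00.
13:22 UTC − 11h = 02:22 local.

02:22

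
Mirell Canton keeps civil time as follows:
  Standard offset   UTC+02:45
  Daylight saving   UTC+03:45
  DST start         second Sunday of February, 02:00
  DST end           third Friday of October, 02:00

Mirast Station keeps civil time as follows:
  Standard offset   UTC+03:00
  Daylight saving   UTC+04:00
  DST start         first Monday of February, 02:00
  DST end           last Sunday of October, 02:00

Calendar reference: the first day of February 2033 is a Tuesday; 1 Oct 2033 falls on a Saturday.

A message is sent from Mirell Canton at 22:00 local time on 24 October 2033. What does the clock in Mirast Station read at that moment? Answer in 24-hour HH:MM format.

23:15

1 February 2033 is a Tuesday, so the first Sunday is February 6 and the second is February 13.
1 October 2033 is a Saturday, so the first Friday is October 7 and the third is October 21.
24 October 2033 does not fall between 13 February and 21 October, so daylight saving is not in effect and Mirell Canton is at UTC+02:45.
22:00 Mirell Canton − 2h45m = 19:15 UTC.
1 February 2033 is a Tuesday, so the first Monday is February 7.
1 October 2033 is a Saturday, so Sundays fall on 2, 9, 16, 23, 30; the last is October 30.
At the standard offset (UTC+03:00), 19:15 UTC + 3h = 22:15 Mirast Station standard time.
The standard-time date in Mirast Station, 24 October 2033, lies within the daylight-saving period (7 February – 30 October), so Mirast Station is on daylight time, UTC+04:00.
19:15 UTC + 4h = 23:15 Mirast Station.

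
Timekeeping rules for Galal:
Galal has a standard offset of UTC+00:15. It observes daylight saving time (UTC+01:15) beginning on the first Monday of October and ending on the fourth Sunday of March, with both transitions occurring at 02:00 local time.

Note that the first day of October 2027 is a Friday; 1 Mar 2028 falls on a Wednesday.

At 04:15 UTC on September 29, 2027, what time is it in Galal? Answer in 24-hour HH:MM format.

04:30

1 October 2027 is a Friday, so the first Monday is October 4.
1 March 2028 is a Wednesday, so the first Sunday is March 5 and the fourth is March 26.
At the standard offset (UTC+00:15), 04:15 UTC + 0h15m = 04:30 Galal standard time.
The standard-time date in Galal, September 29, 2027, is outside the daylight-saving period (4 October 2027 – 26 March 2028), so Galal is on standard time, UTC+00:15.
04:15 UTC + 0h15m = 04:30 local.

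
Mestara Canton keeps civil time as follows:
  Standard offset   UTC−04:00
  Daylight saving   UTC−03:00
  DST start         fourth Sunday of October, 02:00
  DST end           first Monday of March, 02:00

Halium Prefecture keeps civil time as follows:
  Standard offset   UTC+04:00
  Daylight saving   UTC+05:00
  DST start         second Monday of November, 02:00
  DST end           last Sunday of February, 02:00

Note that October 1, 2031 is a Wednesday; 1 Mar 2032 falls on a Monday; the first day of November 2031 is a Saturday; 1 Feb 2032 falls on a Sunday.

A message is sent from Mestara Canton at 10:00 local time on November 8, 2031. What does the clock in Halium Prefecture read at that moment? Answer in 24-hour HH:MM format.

17:00

1 October 2031 is a Wednesday, so the first Sunday is October 5 and the fourth is October 26.
1 March 2032 is a Monday, so the first Monday is March 1.
Daylight saving runs 26 October 2031 – 1 March 2032; November 8, 2031 is inside that window, so Mestara Canton is at UTC−03:00.
10:00 Mestara Canton + 3h = 13:00 UTC.
1 November 2031 is a Saturday, so the first Monday is November 3 and the second is November 10.
1 February 2032 is a Sunday, so Sundays fall on 1, 8, 15, 22, 29; the last is February 29.
At the standard offset (UTC+04:00), 13:00 UTC + 4h = 17:00 Halium Prefecture standard time.
Daylight saving runs 10 November 2031 – 29 February 2032; the standard-time date in Halium Prefecture, November 8, 2031, is outside that window, so Halium Prefecture is on standard time at UTC+04:00.
13:00 UTC + 4h = 17:00 Halium Prefecture.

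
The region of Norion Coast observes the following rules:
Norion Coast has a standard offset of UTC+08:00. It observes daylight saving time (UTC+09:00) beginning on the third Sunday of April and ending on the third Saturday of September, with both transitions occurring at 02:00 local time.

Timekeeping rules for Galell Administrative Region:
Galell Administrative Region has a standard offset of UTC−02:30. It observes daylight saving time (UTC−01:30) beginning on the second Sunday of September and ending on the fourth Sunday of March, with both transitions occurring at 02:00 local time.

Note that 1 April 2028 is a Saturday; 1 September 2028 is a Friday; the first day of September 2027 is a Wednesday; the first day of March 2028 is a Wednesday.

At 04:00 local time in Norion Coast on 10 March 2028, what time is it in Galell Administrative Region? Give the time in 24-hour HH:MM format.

18:30

1 April 2028 is a Saturday, so the first Sunday is April 2 and the third is April 16.
1 September 2028 is a Friday, so the first Saturday is September 2 and the third is September 16.
Daylight saving runs 16 April – 16 September; 10 March 2028 is outside that window, so Norion Coast is on standard time at UTC+08:00.
04:00 Norion Coast − 8h = 20:00 UTC (rolling into the previous day, 9 March 2028).
1 September 2027 is a Wednesday, so the first Sunday is September 5 and the second is September 12.
1 March 2028 is a Wednesday, so the first Sunday is March 5 and the fourth is March 26.
At the standard offset (UTC−02:30), 20:00 UTC − 2h30m = 17:30 Galell Administrative Region standard time.
Daylight saving runs 12 September 2027 – 26 March 2028; the standard-time date in Galell Administrative Region, 9 March 2028, is inside that window, so Galell Administrative Region is at UTC−01:30.
20:00 UTC − 1h30m = 18:30 Galell Administrative Region.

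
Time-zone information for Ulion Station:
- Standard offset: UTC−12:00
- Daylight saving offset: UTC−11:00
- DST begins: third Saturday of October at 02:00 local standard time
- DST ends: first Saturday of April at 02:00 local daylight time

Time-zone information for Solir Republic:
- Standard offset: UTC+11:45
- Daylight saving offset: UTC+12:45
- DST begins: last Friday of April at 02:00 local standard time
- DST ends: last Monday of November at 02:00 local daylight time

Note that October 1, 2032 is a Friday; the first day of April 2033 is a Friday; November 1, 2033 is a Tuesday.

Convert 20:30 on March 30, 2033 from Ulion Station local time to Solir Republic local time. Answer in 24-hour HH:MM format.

19:15

1 October 2032 is a Friday, so the first Saturday is October 2 and the third is October 16.
1 April 2033 is a Friday, so the first Saturday is April 2.
March 30, 2033 lies within the daylight-saving period (16 October 2032 – 2 April 2033), so Ulion Station is on daylight time, UTC−11:00.
20:30 Ulion Station + 11h = 07:30 UTC (rolling into the next day, 31 March 2033).
1 April 2033 is a Friday, so Fridays fall on 1, 8, 15, 22, 29; the last is April 29.
1 November 2033 is a Tuesday, so Mondays fall on 7, 14, 21, 28; the last is November 28.
At the standard offset (UTC+11:45), 07:30 UTC + 11h45m = 19:15 Solir Republic standard time.
Daylight saving runs 29 April – 28 November; the standard-time date in Solir Republic, March 31, 2033, is outside that window, so Solir Republic is on standard time at UTC+11:45.
07:30 UTC + 11h45m = 19:15 Solir Republic.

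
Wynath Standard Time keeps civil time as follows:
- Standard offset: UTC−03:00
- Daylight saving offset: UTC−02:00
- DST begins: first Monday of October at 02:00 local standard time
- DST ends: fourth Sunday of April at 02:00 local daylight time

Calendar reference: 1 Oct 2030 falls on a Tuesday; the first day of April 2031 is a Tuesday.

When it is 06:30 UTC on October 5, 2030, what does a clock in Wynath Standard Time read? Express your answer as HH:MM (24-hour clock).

1 October 2030 is a Tuesday, so the first Monday is October 7.
1 April 2031 is a Tuesday, so the first Sunday is April 6 and the fourth is April 27.
At the standard offset (UTC−03:00), 06:30 UTC − 3h = 03:30 Wynath Standard Time standard time.
The standard-time date in Wynath Standard Time, October 5, 2030, does not fall between 7 October 2030 and 27 April 2031, so daylight saving is not in effect and Wynath Standard Time is at UTC−03:00.
06:30 UTC − 3h = 03:30 local.

03:30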